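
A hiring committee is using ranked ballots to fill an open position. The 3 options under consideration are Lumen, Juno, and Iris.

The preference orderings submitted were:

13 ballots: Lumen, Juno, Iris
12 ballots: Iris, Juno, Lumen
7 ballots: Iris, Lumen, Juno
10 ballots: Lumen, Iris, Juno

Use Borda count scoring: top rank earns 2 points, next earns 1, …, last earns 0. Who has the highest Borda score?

Borda scores:
  Lumen: 13·2 + 12·0 + 7·1 + 10·2 = 53
  Juno: 13·1 + 12·1 + 7·0 + 10·0 = 25
  Iris: 13·0 + 12·2 + 7·2 + 10·1 = 48
Lumen has the highest total.

Lumen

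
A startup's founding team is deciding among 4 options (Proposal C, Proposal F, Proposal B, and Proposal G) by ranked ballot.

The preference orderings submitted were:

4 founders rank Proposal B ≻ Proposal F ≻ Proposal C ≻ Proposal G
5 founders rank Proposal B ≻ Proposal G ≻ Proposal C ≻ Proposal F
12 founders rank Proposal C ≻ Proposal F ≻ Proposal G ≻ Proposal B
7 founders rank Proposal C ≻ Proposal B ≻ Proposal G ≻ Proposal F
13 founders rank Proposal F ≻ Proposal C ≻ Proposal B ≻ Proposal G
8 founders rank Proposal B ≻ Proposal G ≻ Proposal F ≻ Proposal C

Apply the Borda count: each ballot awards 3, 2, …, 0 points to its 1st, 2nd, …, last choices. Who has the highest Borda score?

Borda scores:
  Proposal C: 4·1 + 5·1 + 12·3 + 7·3 + 13·2 + 8·0 = 92
  Proposal F: 4·2 + 5·0 + 12·2 + 7·0 + 13·3 + 8·1 = 79
  Proposal B: 4·3 + 5·3 + 12·0 + 7·2 + 13·1 + 8·3 = 78
  Proposal G: 4·0 + 5·2 + 12·1 + 7·1 + 13·0 + 8·2 = 45
Proposal C has the highest total.

Proposal C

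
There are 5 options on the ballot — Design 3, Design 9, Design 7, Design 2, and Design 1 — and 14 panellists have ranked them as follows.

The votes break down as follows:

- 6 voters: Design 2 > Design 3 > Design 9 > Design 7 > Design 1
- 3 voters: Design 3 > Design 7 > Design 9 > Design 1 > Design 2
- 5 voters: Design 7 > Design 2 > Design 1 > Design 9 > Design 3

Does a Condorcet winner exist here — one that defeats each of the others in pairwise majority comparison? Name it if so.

No Condorcet winner

Head-to-head results (14 voters total):
Design 3 vs Design 9: Design 3 wins 9–5.
Design 3 vs Design 7: Design 3 wins 9–5.
Design 3 vs Design 2: Design 2 wins 11–3.
Design 3 vs Design 1: Design 3 wins 9–5.
Design 9 vs Design 7: Design 7 wins 8–6.
Design 9 vs Design 2: Design 2 wins 11–3.
Design 9 vs Design 1: Design 9 wins 9–5.
Design 7 vs Design 2: Design 7 wins 8–6.
Design 7 vs Design 1: Design 7 wins 14–0.
Design 2 vs Design 1: Design 2 wins 11–3.
No candidate beats all others: Design 3 beats Design 7 beats Design 2 beats Design 3, a majority cycle.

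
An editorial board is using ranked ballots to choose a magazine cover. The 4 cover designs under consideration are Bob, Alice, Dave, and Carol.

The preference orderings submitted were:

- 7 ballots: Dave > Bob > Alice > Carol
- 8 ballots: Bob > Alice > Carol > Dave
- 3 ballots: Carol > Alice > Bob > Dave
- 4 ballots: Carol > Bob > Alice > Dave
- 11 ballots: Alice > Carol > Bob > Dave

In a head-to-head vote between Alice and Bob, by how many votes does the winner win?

5

Ballots ranking Alice above Bob: 3+11 = 14.
Ballots ranking Bob above Alice: 7+8+4 = 19.
Bob wins 19–14, a margin of 5.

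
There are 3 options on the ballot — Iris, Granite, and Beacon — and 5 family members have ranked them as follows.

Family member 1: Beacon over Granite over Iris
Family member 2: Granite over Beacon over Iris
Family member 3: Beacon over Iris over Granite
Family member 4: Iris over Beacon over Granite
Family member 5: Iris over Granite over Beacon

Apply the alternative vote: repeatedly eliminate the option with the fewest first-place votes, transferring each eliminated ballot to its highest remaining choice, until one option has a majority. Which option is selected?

Beacon

Round 1: Iris 2, Beacon 2, Granite 1. Granite has the fewest and is eliminated.
Round 2: Beacon 3, Iris 2. Beacon has a majority.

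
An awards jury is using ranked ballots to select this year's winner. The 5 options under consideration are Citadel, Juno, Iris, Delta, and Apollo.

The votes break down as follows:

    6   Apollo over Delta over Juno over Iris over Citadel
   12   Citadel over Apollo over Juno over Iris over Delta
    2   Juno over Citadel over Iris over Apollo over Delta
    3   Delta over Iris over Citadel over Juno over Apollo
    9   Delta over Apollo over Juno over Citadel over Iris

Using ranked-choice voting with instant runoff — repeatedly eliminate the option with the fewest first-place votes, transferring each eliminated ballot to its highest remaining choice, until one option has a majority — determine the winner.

Round 1: Citadel 12, Delta 12, Apollo 6, Juno 2, Iris 0. Iris has the fewest and is eliminated.
Round 2: Citadel 12, Delta 12, Apollo 6, Juno 2. Juno has the fewest and is eliminated.
Round 3: Citadel 14, Delta 12, Apollo 6. Apollo has the fewest and is eliminated.
Round 4: Delta 18, Citadel 14. Delta has a majority.

Delta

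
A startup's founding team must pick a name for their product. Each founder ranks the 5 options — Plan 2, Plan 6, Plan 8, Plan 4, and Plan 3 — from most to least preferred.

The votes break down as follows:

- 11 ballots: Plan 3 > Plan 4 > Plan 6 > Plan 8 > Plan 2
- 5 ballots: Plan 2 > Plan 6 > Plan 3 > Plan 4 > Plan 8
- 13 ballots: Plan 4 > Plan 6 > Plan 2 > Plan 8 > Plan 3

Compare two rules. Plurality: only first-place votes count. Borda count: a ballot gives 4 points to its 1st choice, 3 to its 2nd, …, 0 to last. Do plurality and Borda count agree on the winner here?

Plurality first-place counts: Plan 2 5, Plan 6 0, Plan 8 0, Plan 4 13, Plan 3 11 → Plan 4.
Borda totals: Plan 2 46, Plan 6 76, Plan 8 24, Plan 4 90, Plan 3 54 → Plan 4.
The two rules agree on Plan 4.

Yes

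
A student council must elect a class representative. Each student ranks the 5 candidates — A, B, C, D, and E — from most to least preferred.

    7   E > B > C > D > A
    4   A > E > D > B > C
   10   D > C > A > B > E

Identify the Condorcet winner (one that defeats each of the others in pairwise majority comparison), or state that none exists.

No Condorcet winner

Head-to-head results (21 voters total):
A vs B: A wins 14–7.
A vs C: C wins 17–4.
A vs D: D wins 17–4.
A vs E: A wins 14–7.
B vs C: B wins 11–10.
B vs D: D wins 14–7.
B vs E: E wins 11–10.
C vs D: D wins 14–7.
C vs E: E wins 11–10.
D vs E: E wins 11–10.
No candidate beats all others: A beats B beats C beats A, a majority cycle.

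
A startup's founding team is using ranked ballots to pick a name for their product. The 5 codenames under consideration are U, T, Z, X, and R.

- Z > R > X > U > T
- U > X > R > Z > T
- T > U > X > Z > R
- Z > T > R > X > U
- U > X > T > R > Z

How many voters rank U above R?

Ballots ranking U above R: 3.
Ballots ranking R above U: 2.
So 3 of 5 voters prefer U to R.

3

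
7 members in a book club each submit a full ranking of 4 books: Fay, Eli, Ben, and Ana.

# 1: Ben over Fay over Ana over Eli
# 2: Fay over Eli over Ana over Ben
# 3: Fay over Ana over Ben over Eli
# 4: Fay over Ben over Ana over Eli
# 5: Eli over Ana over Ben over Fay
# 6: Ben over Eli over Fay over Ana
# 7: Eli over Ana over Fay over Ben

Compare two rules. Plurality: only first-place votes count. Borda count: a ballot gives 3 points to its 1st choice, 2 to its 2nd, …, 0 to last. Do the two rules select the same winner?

Yes

Plurality first-place counts: Fay 3, Eli 2, Ben 2, Ana 0 → Fay.
Borda totals: Fay 13, Eli 10, Ben 10, Ana 9 → Fay.
The two rules agree on Fay.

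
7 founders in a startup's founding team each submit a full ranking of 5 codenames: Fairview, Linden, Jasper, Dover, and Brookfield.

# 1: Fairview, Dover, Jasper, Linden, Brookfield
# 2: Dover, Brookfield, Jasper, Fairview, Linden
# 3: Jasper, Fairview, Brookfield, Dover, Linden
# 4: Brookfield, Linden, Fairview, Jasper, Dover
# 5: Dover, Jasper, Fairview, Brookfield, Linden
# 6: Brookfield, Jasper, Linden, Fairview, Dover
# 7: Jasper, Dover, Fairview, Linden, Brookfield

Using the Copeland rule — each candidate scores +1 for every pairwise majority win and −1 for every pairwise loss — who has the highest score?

Pairwise results:
  Fairview vs Linden: Fairview wins 5–2.
  Fairview vs Jasper: Jasper wins 5–2.
  Fairview vs Dover: Fairview wins 4–3.
  Fairview vs Brookfield: Fairview wins 4–3.
  Linden vs Jasper: Jasper wins 6–1.
  Linden vs Dover: Dover wins 5–2.
  Linden vs Brookfield: Brookfield wins 5–2.
  Jasper vs Dover: Jasper wins 4–3.
  Jasper vs Brookfield: Jasper wins 4–3.
  Dover vs Brookfield: Dover wins 4–3.
Copeland scores (wins − losses):
  Fairview: 3 − 1 = 2
  Linden: 0 − 4 = -4
  Jasper: 4 − 0 = 4
  Dover: 2 − 2 = 0
  Brookfield: 1 − 3 = -2
Jasper has the best Copeland score.

Jasper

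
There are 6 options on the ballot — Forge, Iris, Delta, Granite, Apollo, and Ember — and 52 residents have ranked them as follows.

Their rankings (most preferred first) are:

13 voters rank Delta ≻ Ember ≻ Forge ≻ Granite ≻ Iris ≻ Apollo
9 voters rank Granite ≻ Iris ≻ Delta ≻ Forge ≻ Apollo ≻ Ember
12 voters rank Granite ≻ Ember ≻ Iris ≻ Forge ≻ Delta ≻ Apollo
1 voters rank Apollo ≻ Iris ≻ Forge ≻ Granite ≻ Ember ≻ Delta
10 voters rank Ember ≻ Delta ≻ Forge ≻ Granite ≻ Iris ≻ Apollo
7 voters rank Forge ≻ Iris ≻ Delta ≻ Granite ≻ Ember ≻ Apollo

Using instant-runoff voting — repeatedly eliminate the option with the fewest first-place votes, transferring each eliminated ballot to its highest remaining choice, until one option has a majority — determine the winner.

Round 1: Granite 21, Delta 13, Ember 10, Forge 7, Apollo 1, Iris 0. Iris has the fewest and is eliminated.
Round 2: Granite 21, Delta 13, Ember 10, Forge 7, Apollo 1. Apollo has the fewest and is eliminated.
Round 3: Granite 21, Delta 13, Ember 10, Forge 8. Forge has the fewest and is eliminated.
Round 4: Granite 22, Delta 20, Ember 10. Ember has the fewest and is eliminated.
Round 5: Delta 30, Granite 22. Delta has a majority.

Delta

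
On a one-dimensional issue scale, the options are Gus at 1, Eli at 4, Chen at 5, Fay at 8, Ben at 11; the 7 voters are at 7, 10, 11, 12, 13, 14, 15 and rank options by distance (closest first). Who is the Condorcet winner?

Ben

With single-peaked preferences on a line, the Condorcet winner is the candidate closest to the median voter.
The median voter (position 12) is closest to Ben at 11.
Check: Ben vs Eli — voters closer to Ben: 6 of 7.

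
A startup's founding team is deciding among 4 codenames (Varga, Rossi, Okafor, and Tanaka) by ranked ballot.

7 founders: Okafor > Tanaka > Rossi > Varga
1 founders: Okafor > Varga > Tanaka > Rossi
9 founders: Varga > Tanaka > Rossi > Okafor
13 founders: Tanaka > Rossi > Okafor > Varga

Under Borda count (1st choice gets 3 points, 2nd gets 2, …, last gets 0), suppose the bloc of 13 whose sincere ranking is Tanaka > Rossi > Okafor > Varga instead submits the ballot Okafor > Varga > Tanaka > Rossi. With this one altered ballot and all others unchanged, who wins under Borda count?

Borda totals with the altered ballot: Varga 55, Rossi 16, Okafor 63, Tanaka 46.
The switch changes the winner from Tanaka to Okafor.

Okafor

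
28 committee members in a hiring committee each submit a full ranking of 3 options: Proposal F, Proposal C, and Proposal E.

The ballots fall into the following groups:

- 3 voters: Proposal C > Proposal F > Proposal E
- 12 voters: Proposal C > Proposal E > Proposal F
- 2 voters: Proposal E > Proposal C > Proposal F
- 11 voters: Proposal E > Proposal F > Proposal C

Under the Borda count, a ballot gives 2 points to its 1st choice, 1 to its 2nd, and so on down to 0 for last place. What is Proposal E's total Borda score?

38

Borda scores:
  Proposal F: 3·1 + 12·0 + 2·0 + 11·1 = 14
  Proposal C: 3·2 + 12·2 + 2·1 + 11·0 = 32
  Proposal E: 3·0 + 12·1 + 2·2 + 11·2 = 38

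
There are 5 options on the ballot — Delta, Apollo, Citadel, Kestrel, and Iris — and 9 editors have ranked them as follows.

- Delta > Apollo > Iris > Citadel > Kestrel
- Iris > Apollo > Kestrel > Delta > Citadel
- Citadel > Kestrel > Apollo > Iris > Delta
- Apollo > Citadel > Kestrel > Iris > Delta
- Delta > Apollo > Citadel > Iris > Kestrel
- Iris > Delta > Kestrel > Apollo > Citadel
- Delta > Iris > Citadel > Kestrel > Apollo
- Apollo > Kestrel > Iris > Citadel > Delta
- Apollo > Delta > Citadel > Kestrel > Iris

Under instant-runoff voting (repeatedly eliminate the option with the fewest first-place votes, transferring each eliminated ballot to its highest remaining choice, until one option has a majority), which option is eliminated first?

Round 1: Delta 3, Apollo 3, Iris 2, Citadel 1, Kestrel 0. Kestrel has the fewest and is eliminated.
Round 2: Delta 3, Apollo 3, Iris 2, Citadel 1. Citadel has the fewest and is eliminated.
Round 3: Apollo 4, Delta 3, Iris 2. Iris has the fewest and is eliminated.
Round 4: Apollo 5, Delta 4. Apollo has a majority.

Kestrel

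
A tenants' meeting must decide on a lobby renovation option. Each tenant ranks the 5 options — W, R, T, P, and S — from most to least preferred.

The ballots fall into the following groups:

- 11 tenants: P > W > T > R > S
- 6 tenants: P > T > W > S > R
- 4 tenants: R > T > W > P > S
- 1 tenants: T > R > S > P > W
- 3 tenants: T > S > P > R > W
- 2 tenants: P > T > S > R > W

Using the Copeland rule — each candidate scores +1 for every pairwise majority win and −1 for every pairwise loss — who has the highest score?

P

Pairwise results:
  W vs R: W wins 17–10.
  W vs T: T wins 16–11.
  W vs P: P wins 23–4.
  W vs S: W wins 21–6.
  R vs T: T wins 23–4.
  R vs P: P wins 22–5.
  R vs S: R wins 16–11.
  T vs P: P wins 19–8.
  T vs S: T wins 27–0.
  P vs S: P wins 23–4.
Copeland scores (wins − losses):
  W: 2 − 2 = 0
  R: 1 − 3 = -2
  T: 3 − 1 = 2
  P: 4 − 0 = 4
  S: 0 − 4 = -4
P has the best Copeland score.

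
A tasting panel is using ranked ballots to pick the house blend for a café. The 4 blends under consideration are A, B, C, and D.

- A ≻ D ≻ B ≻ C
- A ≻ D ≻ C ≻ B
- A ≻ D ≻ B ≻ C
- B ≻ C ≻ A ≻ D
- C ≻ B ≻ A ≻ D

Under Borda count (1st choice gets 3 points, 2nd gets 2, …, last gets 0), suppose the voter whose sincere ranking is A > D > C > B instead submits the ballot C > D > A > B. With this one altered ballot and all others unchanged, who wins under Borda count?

Borda totals with the altered ballot: A 9, B 7, C 8, D 6.
The winner is unchanged: still A.

A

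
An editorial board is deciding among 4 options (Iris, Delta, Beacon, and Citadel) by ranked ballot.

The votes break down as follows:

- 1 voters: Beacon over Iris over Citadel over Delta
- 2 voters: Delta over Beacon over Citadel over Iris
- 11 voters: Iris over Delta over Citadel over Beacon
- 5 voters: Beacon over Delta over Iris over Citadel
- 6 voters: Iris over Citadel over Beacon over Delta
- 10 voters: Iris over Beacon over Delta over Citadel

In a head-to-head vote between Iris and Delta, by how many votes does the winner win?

21

Ballots ranking Iris above Delta: 1+11+6+10 = 28.
Ballots ranking Delta above Iris: 2+5 = 7.
Iris wins 28–7, a margin of 21.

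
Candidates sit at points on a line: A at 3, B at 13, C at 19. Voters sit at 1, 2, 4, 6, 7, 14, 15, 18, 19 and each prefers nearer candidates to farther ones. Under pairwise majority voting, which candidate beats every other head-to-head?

A

With single-peaked preferences on a line, the Condorcet winner is the candidate closest to the median voter.
The median voter (position 7) is closest to A at 3.
Check: A vs C — voters closer to A: 5 of 9.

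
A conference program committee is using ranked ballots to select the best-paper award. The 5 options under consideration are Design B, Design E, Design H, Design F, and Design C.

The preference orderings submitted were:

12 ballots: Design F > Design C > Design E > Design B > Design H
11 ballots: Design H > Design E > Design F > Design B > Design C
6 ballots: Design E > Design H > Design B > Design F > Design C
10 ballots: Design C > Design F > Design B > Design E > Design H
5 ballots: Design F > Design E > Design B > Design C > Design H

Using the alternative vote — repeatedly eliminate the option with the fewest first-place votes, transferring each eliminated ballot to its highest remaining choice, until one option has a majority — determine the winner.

Round 1: Design F 17, Design H 11, Design C 10, Design E 6, Design B 0. Design B has the fewest and is eliminated.
Round 2: Design F 17, Design H 11, Design C 10, Design E 6. Design E has the fewest and is eliminated.
Round 3: Design H 17, Design F 17, Design C 10. Design C has the fewest and is eliminated.
Round 4: Design F 27, Design H 17. Design F has a majority.

Design F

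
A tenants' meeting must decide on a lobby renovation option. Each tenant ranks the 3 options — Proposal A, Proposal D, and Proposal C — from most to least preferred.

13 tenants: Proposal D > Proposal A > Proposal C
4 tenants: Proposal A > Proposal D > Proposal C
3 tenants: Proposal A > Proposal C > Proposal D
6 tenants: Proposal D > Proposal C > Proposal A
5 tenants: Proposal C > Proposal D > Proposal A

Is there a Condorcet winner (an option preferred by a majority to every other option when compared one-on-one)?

Head-to-head results (31 voters total):
Proposal A vs Proposal D: Proposal D wins 24–7.
Proposal A vs Proposal C: Proposal A wins 20–11.
Proposal D vs Proposal C: Proposal D wins 23–8.
Proposal D beats each rival — Proposal A (24–7), Proposal C (23–8) — so Proposal D is the Condorcet winner.

Yes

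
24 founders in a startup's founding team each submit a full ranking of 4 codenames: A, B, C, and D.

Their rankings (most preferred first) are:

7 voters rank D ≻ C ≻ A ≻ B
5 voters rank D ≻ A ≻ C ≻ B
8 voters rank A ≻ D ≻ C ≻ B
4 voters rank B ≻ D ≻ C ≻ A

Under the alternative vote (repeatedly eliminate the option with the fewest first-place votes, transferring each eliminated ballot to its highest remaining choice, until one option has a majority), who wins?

Round 1: D 12, A 8, B 4, C 0. C has the fewest and is eliminated.
Round 2: D 12, A 8, B 4. B has the fewest and is eliminated.
Round 3: D 16, A 8. D has a majority.

D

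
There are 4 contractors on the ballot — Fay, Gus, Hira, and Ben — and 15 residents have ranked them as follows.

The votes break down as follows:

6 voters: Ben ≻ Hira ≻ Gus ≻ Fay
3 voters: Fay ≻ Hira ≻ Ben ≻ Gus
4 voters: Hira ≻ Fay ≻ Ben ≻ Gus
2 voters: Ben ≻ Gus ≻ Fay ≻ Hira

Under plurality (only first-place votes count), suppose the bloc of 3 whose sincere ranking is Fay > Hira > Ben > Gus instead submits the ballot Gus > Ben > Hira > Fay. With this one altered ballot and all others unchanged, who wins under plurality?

First-place totals with the altered ballot: Fay 0, Gus 3, Hira 4, Ben 8.
The winner is unchanged: still Ben.

Ben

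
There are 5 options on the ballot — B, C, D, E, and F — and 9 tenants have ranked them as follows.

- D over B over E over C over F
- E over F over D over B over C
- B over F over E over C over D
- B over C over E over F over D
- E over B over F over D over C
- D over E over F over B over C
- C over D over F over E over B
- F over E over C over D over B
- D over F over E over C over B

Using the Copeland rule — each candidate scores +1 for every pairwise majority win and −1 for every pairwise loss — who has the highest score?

Pairwise results:
  B vs C: B wins 6–3.
  B vs D: D wins 6–3.
  B vs E: E wins 6–3.
  B vs F: F wins 5–4.
  C vs D: D wins 5–4.
  C vs E: E wins 7–2.
  C vs F: F wins 6–3.
  D vs E: E wins 5–4.
  D vs F: F wins 5–4.
  E vs F: E wins 5–4.
Copeland scores (wins − losses):
  B: 1 − 3 = -2
  C: 0 − 4 = -4
  D: 2 − 2 = 0
  E: 4 − 0 = 4
  F: 3 − 1 = 2
E has the best Copeland score.

E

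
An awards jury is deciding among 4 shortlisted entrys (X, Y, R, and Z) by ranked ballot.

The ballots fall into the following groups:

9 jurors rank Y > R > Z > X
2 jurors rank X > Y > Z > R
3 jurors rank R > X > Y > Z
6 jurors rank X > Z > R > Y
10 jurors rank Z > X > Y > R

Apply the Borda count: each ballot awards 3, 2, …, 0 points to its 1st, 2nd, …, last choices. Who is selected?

Z

Borda scores:
  X: 9·0 + 2·3 + 3·2 + 6·3 + 10·2 = 50
  Y: 9·3 + 2·2 + 3·1 + 6·0 + 10·1 = 44
  R: 9·2 + 2·0 + 3·3 + 6·1 + 10·0 = 33
  Z: 9·1 + 2·1 + 3·0 + 6·2 + 10·3 = 53
Z has the highest total.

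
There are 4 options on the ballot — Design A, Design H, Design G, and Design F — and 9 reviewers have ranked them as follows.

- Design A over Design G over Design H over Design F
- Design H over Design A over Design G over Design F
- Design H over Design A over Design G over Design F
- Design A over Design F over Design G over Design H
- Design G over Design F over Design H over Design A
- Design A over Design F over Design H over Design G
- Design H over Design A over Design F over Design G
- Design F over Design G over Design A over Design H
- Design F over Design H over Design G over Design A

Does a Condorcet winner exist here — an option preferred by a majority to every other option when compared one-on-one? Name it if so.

There is no Condorcet winner

Head-to-head results (9 voters total):
Design A vs Design H: Design H wins 5–4.
Design A vs Design G: Design A wins 6–3.
Design A vs Design F: Design A wins 6–3.
Design H vs Design G: Design H wins 5–4.
Design H vs Design F: Design F wins 5–4.
Design G vs Design F: Design F wins 5–4.
No candidate beats all others: Design A beats Design F beats Design H beats Design A, a majority cycle.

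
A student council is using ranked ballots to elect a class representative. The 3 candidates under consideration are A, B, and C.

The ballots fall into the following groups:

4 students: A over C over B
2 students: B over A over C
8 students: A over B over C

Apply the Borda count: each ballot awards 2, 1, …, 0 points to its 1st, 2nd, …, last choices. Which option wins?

A

Borda scores:
  A: 4·2 + 2·1 + 8·2 = 26
  B: 4·0 + 2·2 + 8·1 = 12
  C: 4·1 + 2·0 + 8·0 = 4
A has the highest total.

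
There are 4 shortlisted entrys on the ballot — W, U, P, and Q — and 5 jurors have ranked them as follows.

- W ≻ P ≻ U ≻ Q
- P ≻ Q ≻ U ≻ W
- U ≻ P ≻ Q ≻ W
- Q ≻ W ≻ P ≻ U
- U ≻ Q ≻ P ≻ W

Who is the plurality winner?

First-place vote totals:
  W: 1
  U: 2
  P: 1
  Q: 1
U has the most first-place votes.

U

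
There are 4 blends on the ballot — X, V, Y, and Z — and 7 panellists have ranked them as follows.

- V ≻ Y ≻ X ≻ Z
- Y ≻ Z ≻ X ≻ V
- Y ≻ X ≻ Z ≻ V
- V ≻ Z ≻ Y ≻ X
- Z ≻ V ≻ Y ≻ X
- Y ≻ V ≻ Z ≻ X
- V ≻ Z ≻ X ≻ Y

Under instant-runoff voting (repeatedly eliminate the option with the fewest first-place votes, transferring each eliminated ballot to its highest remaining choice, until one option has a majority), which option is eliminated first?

X

Round 1: V 3, Y 3, Z 1, X 0. X has the fewest and is eliminated.
Round 2: V 3, Y 3, Z 1. Z has the fewest and is eliminated.
Round 3: V 4, Y 3. V has a majority.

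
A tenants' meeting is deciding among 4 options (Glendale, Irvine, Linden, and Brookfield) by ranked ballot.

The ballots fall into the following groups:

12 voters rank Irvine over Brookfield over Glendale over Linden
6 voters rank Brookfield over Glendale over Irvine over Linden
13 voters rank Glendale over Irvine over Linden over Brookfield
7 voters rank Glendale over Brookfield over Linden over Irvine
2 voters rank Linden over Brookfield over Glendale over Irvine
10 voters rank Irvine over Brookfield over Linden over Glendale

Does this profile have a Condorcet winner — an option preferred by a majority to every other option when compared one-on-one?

Head-to-head results (50 voters total):
Glendale vs Irvine: Glendale wins 28–22.
Glendale vs Linden: Glendale wins 38–12.
Glendale vs Brookfield: Brookfield wins 30–20.
Irvine vs Linden: Irvine wins 41–9.
Irvine vs Brookfield: Irvine wins 35–15.
Linden vs Brookfield: Brookfield wins 35–15.
No candidate beats all others: Glendale beats Irvine beats Brookfield beats Glendale, a majority cycle.

No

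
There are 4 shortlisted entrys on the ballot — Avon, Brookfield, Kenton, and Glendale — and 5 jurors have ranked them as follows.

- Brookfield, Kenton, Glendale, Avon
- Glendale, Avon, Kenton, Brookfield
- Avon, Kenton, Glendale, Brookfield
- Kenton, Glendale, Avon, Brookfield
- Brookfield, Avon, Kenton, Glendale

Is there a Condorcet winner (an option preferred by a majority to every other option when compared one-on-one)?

Head-to-head results (5 voters total):
Avon vs Brookfield: Avon wins 3–2.
Avon vs Kenton: Avon wins 3–2.
Avon vs Glendale: Glendale wins 3–2.
Brookfield vs Kenton: Kenton wins 3–2.
Brookfield vs Glendale: Glendale wins 3–2.
Kenton vs Glendale: Kenton wins 4–1.
No candidate beats all others: Avon beats Kenton beats Glendale beats Avon, a majority cycle.

No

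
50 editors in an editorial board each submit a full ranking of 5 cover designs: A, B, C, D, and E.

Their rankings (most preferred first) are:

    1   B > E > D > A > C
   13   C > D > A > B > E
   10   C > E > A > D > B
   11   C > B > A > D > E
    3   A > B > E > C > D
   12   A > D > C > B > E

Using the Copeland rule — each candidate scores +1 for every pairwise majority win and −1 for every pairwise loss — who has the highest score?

Pairwise results:
  A vs B: A wins 38–12.
  A vs C: C wins 34–16.
  A vs D: A wins 36–14.
  A vs E: A wins 39–11.
  B vs C: C wins 46–4.
  B vs D: D wins 35–15.
  B vs E: B wins 40–10.
  C vs D: C wins 37–13.
  C vs E: C wins 46–4.
  D vs E: D wins 36–14.
Copeland scores (wins − losses):
  A: 3 − 1 = 2
  B: 1 − 3 = -2
  C: 4 − 0 = 4
  D: 2 − 2 = 0
  E: 0 − 4 = -4
C has the best Copeland score.

C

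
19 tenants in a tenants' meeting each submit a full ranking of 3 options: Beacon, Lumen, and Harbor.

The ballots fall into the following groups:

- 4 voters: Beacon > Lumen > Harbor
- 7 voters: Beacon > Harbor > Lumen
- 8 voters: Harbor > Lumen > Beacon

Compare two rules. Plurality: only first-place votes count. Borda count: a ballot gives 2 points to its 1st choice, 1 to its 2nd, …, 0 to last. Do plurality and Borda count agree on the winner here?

No

Plurality first-place counts: Beacon 11, Lumen 0, Harbor 8 → Beacon.
Borda totals: Beacon 22, Lumen 12, Harbor 23 → Harbor.
The two rules disagree: plurality picks Beacon, Borda picks Harbor.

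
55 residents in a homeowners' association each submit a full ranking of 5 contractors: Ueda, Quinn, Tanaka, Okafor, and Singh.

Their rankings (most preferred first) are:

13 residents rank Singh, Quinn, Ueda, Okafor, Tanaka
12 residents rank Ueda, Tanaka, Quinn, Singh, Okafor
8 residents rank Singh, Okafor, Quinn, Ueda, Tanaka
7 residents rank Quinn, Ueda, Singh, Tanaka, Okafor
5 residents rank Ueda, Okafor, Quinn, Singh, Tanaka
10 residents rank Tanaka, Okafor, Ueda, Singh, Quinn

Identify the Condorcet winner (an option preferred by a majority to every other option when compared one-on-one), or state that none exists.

Head-to-head results (55 voters total):
Ueda vs Quinn: Quinn wins 28–27.
Ueda vs Tanaka: Ueda wins 45–10.
Ueda vs Okafor: Ueda wins 37–18.
Ueda vs Singh: Ueda wins 34–21.
Quinn vs Tanaka: Quinn wins 33–22.
Quinn vs Okafor: Quinn wins 32–23.
Quinn vs Singh: Singh wins 31–24.
Tanaka vs Okafor: Tanaka wins 29–26.
Tanaka vs Singh: Singh wins 33–22.
Okafor vs Singh: Singh wins 40–15.
No candidate beats all others: Ueda beats Singh beats Quinn beats Ueda, a majority cycle.

None — there is no Condorcet winner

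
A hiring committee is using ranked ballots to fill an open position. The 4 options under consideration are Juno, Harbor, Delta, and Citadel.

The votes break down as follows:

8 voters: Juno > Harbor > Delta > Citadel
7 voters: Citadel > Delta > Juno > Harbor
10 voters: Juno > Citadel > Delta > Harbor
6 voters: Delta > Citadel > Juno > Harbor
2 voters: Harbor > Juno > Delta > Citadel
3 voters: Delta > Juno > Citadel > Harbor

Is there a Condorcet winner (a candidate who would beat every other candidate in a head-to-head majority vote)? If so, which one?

Juno

Head-to-head results (36 voters total):
Juno vs Harbor: Juno wins 34–2.
Juno vs Delta: Juno wins 20–16.
Juno vs Citadel: Juno wins 23–13.
Harbor vs Delta: Delta wins 26–10.
Harbor vs Citadel: Citadel wins 26–10.
Delta vs Citadel: Delta wins 19–17.
Juno beats each rival — Harbor (34–2), Delta (20–16), Citadel (23–13) — so Juno is the Condorcet winner.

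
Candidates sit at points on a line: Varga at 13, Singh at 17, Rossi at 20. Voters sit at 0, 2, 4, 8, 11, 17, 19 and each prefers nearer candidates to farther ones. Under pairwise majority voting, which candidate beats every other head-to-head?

With single-peaked preferences on a line, the Condorcet winner is the candidate closest to the median voter.
The median voter (position 8) is closest to Varga at 13.
Check: Varga vs Singh — voters closer to Varga: 5 of 7.

Varga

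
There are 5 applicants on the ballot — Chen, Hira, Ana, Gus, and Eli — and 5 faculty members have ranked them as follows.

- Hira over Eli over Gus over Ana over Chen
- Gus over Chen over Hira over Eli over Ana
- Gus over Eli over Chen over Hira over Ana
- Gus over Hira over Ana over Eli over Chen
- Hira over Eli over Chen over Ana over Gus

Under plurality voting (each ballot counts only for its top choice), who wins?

First-place vote totals:
  Chen: 0
  Hira: 2
  Ana: 0
  Gus: 3
  Eli: 0
Gus has the most first-place votes.

Gus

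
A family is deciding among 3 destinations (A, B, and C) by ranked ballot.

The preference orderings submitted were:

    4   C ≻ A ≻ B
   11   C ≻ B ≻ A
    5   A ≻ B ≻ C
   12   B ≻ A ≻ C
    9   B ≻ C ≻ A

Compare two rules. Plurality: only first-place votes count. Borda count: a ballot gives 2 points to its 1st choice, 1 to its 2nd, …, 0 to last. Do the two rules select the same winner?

Plurality first-place counts: A 5, B 21, C 15 → B.
Borda totals: A 26, B 58, C 39 → B.
The two rules agree on B.

Yes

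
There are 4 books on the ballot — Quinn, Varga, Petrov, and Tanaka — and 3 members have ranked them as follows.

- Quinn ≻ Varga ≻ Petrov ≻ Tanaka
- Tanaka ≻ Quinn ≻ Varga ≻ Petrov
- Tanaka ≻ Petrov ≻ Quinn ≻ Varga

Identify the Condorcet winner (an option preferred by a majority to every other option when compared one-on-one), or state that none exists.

Head-to-head results (3 voters total):
Quinn vs Varga: Quinn wins 3–0.
Quinn vs Petrov: Quinn wins 2–1.
Quinn vs Tanaka: Tanaka wins 2–1.
Varga vs Petrov: Varga wins 2–1.
Varga vs Tanaka: Tanaka wins 2–1.
Petrov vs Tanaka: Tanaka wins 2–1.
Tanaka beats each rival — Quinn (2–1), Varga (2–1), Petrov (2–1) — so Tanaka is the Condorcet winner.

Tanaka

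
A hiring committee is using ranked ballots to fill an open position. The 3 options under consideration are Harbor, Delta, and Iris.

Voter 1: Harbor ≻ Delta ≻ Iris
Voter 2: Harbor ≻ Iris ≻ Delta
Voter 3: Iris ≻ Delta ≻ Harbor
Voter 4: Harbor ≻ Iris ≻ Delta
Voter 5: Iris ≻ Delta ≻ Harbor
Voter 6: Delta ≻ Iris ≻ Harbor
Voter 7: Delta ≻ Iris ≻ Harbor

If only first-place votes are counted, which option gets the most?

Harbor

First-place vote totals:
  Harbor: 3
  Delta: 2
  Iris: 2
Harbor has the most first-place votes.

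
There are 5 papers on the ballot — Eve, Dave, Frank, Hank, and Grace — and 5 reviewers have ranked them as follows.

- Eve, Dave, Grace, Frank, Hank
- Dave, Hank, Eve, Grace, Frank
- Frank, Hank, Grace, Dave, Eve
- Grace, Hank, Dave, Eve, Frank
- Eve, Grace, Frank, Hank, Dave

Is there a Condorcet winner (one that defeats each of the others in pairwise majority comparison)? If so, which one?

None — there is no Condorcet winner

Head-to-head results (5 voters total):
Eve vs Dave: Dave wins 3–2.
Eve vs Frank: Eve wins 4–1.
Eve vs Hank: Hank wins 3–2.
Eve vs Grace: Eve wins 3–2.
Dave vs Frank: Dave wins 3–2.
Dave vs Hank: Hank wins 3–2.
Dave vs Grace: Grace wins 3–2.
Frank vs Hank: Frank wins 3–2.
Frank vs Grace: Grace wins 4–1.
Hank vs Grace: Grace wins 3–2.
No candidate beats all others: Eve beats Grace beats Dave beats Eve, a majority cycle.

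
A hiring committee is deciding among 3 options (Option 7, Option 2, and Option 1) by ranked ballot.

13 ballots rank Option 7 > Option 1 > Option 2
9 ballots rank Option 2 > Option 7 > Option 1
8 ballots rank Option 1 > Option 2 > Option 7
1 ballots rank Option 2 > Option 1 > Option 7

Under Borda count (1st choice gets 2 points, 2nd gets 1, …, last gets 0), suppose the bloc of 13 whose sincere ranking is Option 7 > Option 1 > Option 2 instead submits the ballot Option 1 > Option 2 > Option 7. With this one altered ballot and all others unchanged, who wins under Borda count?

Borda totals with the altered ballot: Option 7 9, Option 2 41, Option 1 43.
The switch changes the winner from Option 7 to Option 1.

Option 1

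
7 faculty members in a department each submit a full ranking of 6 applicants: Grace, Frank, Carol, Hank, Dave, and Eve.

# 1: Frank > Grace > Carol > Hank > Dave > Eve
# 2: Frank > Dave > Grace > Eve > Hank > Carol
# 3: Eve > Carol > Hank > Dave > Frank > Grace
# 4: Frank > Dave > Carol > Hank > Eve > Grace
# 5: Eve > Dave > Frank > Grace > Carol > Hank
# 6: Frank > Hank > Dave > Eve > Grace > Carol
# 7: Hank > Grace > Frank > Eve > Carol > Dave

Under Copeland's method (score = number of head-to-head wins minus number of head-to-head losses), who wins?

Pairwise results:
  Grace vs Frank: Frank wins 6–1.
  Grace vs Carol: Grace wins 5–2.
  Grace vs Hank: Hank wins 4–3.
  Grace vs Dave: Dave wins 5–2.
  Grace vs Eve: Eve wins 4–3.
  Frank vs Carol: Frank wins 6–1.
  Frank vs Hank: Frank wins 5–2.
  Frank vs Dave: Frank wins 5–2.
  Frank vs Eve: Frank wins 5–2.
  Carol vs Hank: Carol wins 4–3.
  Carol vs Dave: Dave wins 4–3.
  Carol vs Eve: Eve wins 5–2.
  Hank vs Dave: Hank wins 4–3.
  Hank vs Eve: Hank wins 4–3.
  Dave vs Eve: Dave wins 4–3.
Copeland scores (wins − losses):
  Grace: 1 − 4 = -3
  Frank: 5 − 0 = 5
  Carol: 1 − 4 = -3
  Hank: 3 − 2 = 1
  Dave: 3 − 2 = 1
  Eve: 2 − 3 = -1
Frank has the best Copeland score.

Frank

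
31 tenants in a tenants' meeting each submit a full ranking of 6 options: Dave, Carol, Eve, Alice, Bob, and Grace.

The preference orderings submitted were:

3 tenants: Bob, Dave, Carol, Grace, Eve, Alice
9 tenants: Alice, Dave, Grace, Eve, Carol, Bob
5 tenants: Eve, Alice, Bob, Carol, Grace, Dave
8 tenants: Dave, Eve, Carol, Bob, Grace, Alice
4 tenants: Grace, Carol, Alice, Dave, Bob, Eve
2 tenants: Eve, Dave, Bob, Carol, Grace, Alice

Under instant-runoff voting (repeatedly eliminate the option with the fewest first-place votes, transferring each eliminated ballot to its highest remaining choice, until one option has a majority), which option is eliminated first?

Round 1: Alice 9, Dave 8, Eve 7, Grace 4, Bob 3, Carol 0. Carol has the fewest and is eliminated.
Round 2: Alice 9, Dave 8, Eve 7, Grace 4, Bob 3. Bob has the fewest and is eliminated.
Round 3: Dave 11, Alice 9, Eve 7, Grace 4. Grace has the fewest and is eliminated.
Round 4: Alice 13, Dave 11, Eve 7. Eve has the fewest and is eliminated.
Round 5: Alice 18, Dave 13. Alice has a majority.

Carol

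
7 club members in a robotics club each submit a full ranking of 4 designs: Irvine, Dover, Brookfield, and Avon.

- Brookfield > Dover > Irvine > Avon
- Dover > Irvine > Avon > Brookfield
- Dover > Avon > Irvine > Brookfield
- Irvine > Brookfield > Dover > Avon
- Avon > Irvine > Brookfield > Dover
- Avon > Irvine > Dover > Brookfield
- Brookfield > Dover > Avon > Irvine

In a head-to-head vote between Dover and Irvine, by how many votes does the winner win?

Ballots ranking Dover above Irvine: 4.
Ballots ranking Irvine above Dover: 3.
Dover wins 4–3, a margin of 1.

1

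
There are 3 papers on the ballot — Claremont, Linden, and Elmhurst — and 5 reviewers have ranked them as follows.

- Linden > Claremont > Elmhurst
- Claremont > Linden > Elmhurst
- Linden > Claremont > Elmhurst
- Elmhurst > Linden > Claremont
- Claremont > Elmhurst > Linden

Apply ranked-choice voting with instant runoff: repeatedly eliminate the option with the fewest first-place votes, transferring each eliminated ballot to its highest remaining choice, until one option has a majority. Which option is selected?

Linden

Round 1: Claremont 2, Linden 2, Elmhurst 1. Elmhurst has the fewest and is eliminated.
Round 2: Linden 3, Claremont 2. Linden has a majority.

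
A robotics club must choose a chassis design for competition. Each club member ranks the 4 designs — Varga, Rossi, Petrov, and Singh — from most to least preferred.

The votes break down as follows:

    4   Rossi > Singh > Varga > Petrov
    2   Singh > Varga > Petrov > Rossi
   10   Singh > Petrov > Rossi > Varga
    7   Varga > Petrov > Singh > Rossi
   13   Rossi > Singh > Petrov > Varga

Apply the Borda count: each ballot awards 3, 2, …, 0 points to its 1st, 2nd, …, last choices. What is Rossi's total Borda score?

61

Borda scores:
  Varga: 4·1 + 2·2 + 10·0 + 7·3 + 13·0 = 29
  Rossi: 4·3 + 2·0 + 10·1 + 7·0 + 13·3 = 61
  Petrov: 4·0 + 2·1 + 10·2 + 7·2 + 13·1 = 49
  Singh: 4·2 + 2·3 + 10·3 + 7·1 + 13·2 = 77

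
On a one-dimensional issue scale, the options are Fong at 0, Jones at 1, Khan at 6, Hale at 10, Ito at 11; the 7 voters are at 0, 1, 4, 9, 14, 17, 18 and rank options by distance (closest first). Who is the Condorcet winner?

With single-peaked preferences on a line, the Condorcet winner is the candidate closest to the median voter.
The median voter (position 9) is closest to Hale at 10.
Check: Hale vs Khan — voters closer to Hale: 4 of 7.

Hale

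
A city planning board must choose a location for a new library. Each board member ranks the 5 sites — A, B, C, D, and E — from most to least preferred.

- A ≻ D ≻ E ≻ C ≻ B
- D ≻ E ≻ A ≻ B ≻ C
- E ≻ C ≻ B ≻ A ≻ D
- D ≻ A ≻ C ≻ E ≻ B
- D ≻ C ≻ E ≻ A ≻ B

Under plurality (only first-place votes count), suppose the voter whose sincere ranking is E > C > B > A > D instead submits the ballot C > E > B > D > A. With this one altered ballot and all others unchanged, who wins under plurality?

First-place totals with the altered ballot: A 1, B 0, C 1, D 3, E 0.
The winner is unchanged: still D.

D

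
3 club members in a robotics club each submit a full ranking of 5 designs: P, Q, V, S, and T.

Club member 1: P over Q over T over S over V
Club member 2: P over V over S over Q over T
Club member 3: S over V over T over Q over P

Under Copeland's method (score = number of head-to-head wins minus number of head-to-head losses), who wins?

P

Pairwise results:
  P vs Q: P wins 2–1.
  P vs V: P wins 2–1.
  P vs S: P wins 2–1.
  P vs T: P wins 2–1.
  Q vs V: V wins 2–1.
  Q vs S: S wins 2–1.
  Q vs T: Q wins 2–1.
  V vs S: S wins 2–1.
  V vs T: V wins 2–1.
  S vs T: S wins 2–1.
Copeland scores (wins − losses):
  P: 4 − 0 = 4
  Q: 1 − 3 = -2
  V: 2 − 2 = 0
  S: 3 − 1 = 2
  T: 0 − 4 = -4
P has the best Copeland score.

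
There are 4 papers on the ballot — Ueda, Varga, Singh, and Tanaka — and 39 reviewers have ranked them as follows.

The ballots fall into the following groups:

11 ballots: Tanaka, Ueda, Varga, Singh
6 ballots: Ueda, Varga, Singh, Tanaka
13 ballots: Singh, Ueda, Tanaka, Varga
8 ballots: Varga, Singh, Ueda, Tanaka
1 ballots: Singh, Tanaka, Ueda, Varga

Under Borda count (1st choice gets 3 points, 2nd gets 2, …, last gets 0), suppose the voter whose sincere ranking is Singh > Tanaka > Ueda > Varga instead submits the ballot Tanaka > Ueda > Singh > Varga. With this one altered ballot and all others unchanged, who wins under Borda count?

Borda totals with the altered ballot: Ueda 76, Varga 47, Singh 62, Tanaka 49.
The winner is unchanged: still Ueda.

Ueda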